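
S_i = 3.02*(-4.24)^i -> [3.02, -12.8, 54.29, -230.2, 976.05]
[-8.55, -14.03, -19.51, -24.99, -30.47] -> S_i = -8.55 + -5.48*i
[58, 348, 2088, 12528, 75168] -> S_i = 58*6^i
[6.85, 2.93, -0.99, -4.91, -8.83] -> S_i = 6.85 + -3.92*i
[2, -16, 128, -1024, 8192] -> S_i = 2*-8^i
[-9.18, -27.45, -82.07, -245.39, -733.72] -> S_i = -9.18*2.99^i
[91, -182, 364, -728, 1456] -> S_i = 91*-2^i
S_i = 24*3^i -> [24, 72, 216, 648, 1944]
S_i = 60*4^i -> [60, 240, 960, 3840, 15360]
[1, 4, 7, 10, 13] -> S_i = 1 + 3*i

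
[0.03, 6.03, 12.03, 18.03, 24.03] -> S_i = 0.03 + 6.00*i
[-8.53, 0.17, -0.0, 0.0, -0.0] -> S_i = -8.53*(-0.02)^i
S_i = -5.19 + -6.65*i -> [-5.19, -11.84, -18.49, -25.14, -31.79]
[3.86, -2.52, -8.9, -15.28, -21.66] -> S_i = 3.86 + -6.38*i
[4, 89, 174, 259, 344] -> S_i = 4 + 85*i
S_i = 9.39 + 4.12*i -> [9.39, 13.51, 17.63, 21.75, 25.87]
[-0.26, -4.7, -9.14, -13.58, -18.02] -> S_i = -0.26 + -4.44*i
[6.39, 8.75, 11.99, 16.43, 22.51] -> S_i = 6.39*1.37^i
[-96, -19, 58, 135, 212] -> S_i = -96 + 77*i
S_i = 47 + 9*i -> [47, 56, 65, 74, 83]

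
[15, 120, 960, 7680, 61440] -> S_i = 15*8^i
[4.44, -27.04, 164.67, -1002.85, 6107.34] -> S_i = 4.44*(-6.09)^i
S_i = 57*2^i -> [57, 114, 228, 456, 912]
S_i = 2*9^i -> [2, 18, 162, 1458, 13122]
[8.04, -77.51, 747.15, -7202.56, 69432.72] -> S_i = 8.04*(-9.64)^i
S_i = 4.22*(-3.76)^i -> [4.22, -15.87, 59.66, -224.32, 843.46]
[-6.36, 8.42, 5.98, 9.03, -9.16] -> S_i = Random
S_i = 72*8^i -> [72, 576, 4608, 36864, 294912]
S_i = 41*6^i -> [41, 246, 1476, 8856, 53136]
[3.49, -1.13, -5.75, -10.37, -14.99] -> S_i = 3.49 + -4.62*i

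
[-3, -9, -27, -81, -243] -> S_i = -3*3^i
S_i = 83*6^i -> [83, 498, 2988, 17928, 107568]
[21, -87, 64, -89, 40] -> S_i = Random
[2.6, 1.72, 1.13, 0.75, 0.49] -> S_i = 2.60*0.66^i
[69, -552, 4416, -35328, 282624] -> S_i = 69*-8^i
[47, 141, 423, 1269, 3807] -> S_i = 47*3^i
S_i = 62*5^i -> [62, 310, 1550, 7750, 38750]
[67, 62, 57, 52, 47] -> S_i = 67 + -5*i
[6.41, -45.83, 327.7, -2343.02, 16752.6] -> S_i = 6.41*(-7.15)^i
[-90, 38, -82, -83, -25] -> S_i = Random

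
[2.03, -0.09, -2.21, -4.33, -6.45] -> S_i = 2.03 + -2.12*i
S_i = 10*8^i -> [10, 80, 640, 5120, 40960]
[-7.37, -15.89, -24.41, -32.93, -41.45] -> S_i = -7.37 + -8.52*i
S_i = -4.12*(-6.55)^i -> [-4.12, 26.99, -176.76, 1157.77, -7583.37]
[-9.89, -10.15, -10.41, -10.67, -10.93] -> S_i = -9.89 + -0.26*i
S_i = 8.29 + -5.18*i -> [8.29, 3.11, -2.07, -7.25, -12.43]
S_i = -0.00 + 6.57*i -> [0.0, 6.57, 13.14, 19.71, 26.28]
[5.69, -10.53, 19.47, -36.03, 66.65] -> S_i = 5.69*(-1.85)^i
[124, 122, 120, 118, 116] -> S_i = 124 + -2*i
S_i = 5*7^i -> [5, 35, 245, 1715, 12005]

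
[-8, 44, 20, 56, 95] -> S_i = Random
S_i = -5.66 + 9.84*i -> [-5.66, 4.18, 14.02, 23.86, 33.7]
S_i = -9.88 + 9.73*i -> [-9.88, -0.15, 9.58, 19.31, 29.04]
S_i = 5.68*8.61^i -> [5.68, 48.9, 421.07, 3625.42, 31214.83]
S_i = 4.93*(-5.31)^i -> [4.93, -26.18, 139.01, -738.13, 3919.45]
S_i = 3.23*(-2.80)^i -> [3.23, -9.04, 25.32, -70.9, 198.53]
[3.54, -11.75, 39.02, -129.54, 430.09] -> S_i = 3.54*(-3.32)^i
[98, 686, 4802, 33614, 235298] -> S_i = 98*7^i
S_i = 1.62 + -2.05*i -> [1.62, -0.43, -2.48, -4.53, -6.58]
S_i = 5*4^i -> [5, 20, 80, 320, 1280]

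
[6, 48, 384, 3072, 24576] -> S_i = 6*8^i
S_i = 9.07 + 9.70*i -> [9.07, 18.77, 28.47, 38.17, 47.87]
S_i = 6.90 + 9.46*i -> [6.9, 16.36, 25.82, 35.28, 44.74]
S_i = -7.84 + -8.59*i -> [-7.84, -16.43, -25.02, -33.61, -42.2]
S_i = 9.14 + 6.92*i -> [9.14, 16.06, 22.98, 29.9, 36.82]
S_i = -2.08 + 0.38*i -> [-2.08, -1.7, -1.32, -0.94, -0.56]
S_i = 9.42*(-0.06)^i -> [9.42, -0.57, 0.03, -0.0, 0.0]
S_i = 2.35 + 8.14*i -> [2.35, 10.49, 18.63, 26.77, 34.91]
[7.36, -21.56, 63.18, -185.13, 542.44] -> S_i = 7.36*(-2.93)^i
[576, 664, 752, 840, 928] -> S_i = 576 + 88*i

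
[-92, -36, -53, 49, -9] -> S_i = Random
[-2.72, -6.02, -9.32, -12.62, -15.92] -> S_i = -2.72 + -3.30*i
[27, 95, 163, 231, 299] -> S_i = 27 + 68*i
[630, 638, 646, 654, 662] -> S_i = 630 + 8*i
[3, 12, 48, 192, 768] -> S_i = 3*4^i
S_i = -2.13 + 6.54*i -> [-2.13, 4.41, 10.95, 17.49, 24.03]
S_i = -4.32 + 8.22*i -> [-4.32, 3.9, 12.12, 20.34, 28.56]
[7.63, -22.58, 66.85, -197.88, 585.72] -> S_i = 7.63*(-2.96)^i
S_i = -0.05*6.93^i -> [-0.05, -0.35, -2.4, -16.64, -115.32]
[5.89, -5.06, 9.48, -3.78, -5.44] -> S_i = Random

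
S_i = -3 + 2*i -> [-3, -1, 1, 3, 5]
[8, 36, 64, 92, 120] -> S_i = 8 + 28*i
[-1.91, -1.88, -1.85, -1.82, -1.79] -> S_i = -1.91 + 0.03*i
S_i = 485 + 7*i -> [485, 492, 499, 506, 513]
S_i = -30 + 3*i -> [-30, -27, -24, -21, -18]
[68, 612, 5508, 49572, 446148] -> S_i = 68*9^i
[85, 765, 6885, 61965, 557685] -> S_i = 85*9^i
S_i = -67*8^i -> [-67, -536, -4288, -34304, -274432]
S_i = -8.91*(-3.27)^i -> [-8.91, 29.14, -95.27, 311.55, -1018.75]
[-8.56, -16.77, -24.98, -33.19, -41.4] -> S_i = -8.56 + -8.21*i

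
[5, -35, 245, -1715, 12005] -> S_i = 5*-7^i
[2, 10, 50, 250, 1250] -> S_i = 2*5^i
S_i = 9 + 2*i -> [9, 11, 13, 15, 17]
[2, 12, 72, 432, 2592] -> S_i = 2*6^i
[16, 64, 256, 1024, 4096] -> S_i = 16*4^i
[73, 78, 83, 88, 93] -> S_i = 73 + 5*i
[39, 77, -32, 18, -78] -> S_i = Random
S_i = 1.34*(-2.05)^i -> [1.34, -2.75, 5.63, -11.54, 23.67]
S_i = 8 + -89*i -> [8, -81, -170, -259, -348]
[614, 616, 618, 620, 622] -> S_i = 614 + 2*i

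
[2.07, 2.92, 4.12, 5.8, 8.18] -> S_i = 2.07*1.41^i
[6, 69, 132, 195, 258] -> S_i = 6 + 63*i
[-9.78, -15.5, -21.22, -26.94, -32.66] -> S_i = -9.78 + -5.72*i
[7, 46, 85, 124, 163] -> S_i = 7 + 39*i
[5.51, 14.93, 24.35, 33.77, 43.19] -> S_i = 5.51 + 9.42*i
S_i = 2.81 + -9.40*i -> [2.81, -6.59, -15.99, -25.39, -34.79]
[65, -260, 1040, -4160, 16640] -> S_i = 65*-4^i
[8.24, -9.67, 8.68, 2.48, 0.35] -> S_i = Random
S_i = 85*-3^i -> [85, -255, 765, -2295, 6885]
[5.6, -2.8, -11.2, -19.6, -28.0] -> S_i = 5.60 + -8.40*i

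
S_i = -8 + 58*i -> [-8, 50, 108, 166, 224]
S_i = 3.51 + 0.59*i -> [3.51, 4.1, 4.69, 5.28, 5.87]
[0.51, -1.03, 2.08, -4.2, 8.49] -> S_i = 0.51*(-2.02)^i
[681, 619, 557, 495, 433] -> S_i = 681 + -62*i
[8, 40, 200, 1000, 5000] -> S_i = 8*5^i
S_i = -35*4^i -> [-35, -140, -560, -2240, -8960]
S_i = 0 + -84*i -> [0, -84, -168, -252, -336]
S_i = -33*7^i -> [-33, -231, -1617, -11319, -79233]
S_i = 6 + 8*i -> [6, 14, 22, 30, 38]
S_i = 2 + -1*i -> [2, 1, 0, -1, -2]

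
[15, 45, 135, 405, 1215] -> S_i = 15*3^i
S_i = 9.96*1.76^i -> [9.96, 17.53, 30.85, 54.3, 95.57]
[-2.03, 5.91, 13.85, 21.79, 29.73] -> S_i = -2.03 + 7.94*i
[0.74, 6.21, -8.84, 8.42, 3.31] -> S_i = Random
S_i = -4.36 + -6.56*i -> [-4.36, -10.92, -17.48, -24.04, -30.6]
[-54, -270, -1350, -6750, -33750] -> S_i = -54*5^i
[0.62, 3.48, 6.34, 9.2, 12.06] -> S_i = 0.62 + 2.86*i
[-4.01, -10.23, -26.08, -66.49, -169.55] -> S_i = -4.01*2.55^i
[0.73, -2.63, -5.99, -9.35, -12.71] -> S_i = 0.73 + -3.36*i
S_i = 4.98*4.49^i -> [4.98, 22.36, 100.4, 450.78, 2024.02]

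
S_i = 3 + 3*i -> [3, 6, 9, 12, 15]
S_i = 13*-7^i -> [13, -91, 637, -4459, 31213]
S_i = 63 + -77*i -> [63, -14, -91, -168, -245]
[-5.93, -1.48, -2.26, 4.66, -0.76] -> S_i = Random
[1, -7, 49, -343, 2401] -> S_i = 1*-7^i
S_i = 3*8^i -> [3, 24, 192, 1536, 12288]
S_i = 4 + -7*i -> [4, -3, -10, -17, -24]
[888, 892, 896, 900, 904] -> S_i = 888 + 4*i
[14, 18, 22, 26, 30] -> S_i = 14 + 4*i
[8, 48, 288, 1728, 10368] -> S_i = 8*6^i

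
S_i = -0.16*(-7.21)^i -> [-0.16, 1.15, -8.32, 59.97, -432.38]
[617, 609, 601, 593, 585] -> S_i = 617 + -8*i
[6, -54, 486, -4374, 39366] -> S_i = 6*-9^i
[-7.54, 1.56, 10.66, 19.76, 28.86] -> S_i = -7.54 + 9.10*i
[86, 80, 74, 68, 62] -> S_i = 86 + -6*i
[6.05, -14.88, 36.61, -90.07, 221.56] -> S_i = 6.05*(-2.46)^i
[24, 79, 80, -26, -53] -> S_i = Random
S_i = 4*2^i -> [4, 8, 16, 32, 64]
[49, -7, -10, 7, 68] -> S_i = Random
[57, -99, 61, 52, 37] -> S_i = Random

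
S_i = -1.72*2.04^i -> [-1.72, -3.51, -7.16, -14.6, -29.79]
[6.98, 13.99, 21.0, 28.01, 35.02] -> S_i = 6.98 + 7.01*i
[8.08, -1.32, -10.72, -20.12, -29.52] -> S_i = 8.08 + -9.40*i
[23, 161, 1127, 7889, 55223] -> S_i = 23*7^i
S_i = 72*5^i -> [72, 360, 1800, 9000, 45000]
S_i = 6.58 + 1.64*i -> [6.58, 8.22, 9.86, 11.5, 13.14]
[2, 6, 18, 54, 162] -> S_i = 2*3^i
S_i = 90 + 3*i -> [90, 93, 96, 99, 102]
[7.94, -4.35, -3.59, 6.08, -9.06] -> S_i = Random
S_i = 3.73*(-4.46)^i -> [3.73, -16.64, 74.2, -330.91, 1475.87]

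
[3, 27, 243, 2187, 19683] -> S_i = 3*9^i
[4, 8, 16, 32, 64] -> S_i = 4*2^i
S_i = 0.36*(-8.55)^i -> [0.36, -3.08, 26.32, -225.01, 1923.83]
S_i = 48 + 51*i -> [48, 99, 150, 201, 252]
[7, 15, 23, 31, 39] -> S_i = 7 + 8*i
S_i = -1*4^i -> [-1, -4, -16, -64, -256]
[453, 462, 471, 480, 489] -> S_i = 453 + 9*i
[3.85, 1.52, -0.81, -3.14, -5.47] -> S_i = 3.85 + -2.33*i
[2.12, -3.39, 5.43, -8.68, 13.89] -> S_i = 2.12*(-1.60)^i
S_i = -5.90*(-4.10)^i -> [-5.9, 24.19, -99.18, 406.63, -1667.2]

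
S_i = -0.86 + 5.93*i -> [-0.86, 5.07, 11.0, 16.93, 22.86]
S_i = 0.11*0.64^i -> [0.11, 0.07, 0.05, 0.03, 0.02]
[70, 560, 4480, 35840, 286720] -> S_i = 70*8^i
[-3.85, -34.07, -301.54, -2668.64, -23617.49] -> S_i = -3.85*8.85^i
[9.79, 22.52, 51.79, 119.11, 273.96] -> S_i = 9.79*2.30^i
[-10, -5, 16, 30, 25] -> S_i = Random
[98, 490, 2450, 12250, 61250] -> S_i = 98*5^i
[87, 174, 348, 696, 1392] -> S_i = 87*2^i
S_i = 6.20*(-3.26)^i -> [6.2, -20.21, 65.89, -214.81, 700.26]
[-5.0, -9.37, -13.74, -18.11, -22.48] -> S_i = -5.00 + -4.37*i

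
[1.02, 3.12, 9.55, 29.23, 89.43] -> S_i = 1.02*3.06^i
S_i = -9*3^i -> [-9, -27, -81, -243, -729]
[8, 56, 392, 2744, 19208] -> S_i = 8*7^i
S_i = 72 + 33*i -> [72, 105, 138, 171, 204]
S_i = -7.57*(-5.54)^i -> [-7.57, 41.94, -232.34, 1287.14, -7130.75]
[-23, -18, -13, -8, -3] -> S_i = -23 + 5*i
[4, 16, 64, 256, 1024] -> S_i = 4*4^i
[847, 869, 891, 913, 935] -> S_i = 847 + 22*i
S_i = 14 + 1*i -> [14, 15, 16, 17, 18]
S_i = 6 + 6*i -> [6, 12, 18, 24, 30]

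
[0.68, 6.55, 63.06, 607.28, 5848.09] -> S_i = 0.68*9.63^i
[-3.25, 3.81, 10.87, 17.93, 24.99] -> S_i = -3.25 + 7.06*i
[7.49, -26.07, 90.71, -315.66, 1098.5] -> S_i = 7.49*(-3.48)^i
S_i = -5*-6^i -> [-5, 30, -180, 1080, -6480]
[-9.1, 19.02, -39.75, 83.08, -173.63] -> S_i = -9.10*(-2.09)^i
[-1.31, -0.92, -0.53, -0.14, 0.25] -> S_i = -1.31 + 0.39*i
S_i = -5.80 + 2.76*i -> [-5.8, -3.04, -0.28, 2.48, 5.24]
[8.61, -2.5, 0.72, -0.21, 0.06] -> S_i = 8.61*(-0.29)^i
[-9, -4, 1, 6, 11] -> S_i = -9 + 5*i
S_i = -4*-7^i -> [-4, 28, -196, 1372, -9604]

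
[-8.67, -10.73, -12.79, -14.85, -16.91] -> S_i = -8.67 + -2.06*i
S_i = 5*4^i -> [5, 20, 80, 320, 1280]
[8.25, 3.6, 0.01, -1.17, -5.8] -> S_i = Random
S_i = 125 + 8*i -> [125, 133, 141, 149, 157]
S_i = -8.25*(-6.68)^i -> [-8.25, 55.11, -368.13, 2459.14, -16427.06]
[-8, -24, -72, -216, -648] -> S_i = -8*3^i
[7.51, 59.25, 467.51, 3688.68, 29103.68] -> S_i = 7.51*7.89^i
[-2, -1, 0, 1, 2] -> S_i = -2 + 1*i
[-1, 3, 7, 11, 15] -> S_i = -1 + 4*i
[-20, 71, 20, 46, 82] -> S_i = Random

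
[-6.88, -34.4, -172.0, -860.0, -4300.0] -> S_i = -6.88*5.00^i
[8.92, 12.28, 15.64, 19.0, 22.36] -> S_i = 8.92 + 3.36*i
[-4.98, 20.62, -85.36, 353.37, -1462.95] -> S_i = -4.98*(-4.14)^i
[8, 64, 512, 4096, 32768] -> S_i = 8*8^i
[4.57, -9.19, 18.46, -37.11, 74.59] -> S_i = 4.57*(-2.01)^i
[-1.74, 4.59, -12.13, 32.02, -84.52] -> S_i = -1.74*(-2.64)^i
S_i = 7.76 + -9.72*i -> [7.76, -1.96, -11.68, -21.4, -31.12]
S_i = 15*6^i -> [15, 90, 540, 3240, 19440]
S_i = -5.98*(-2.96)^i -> [-5.98, 17.7, -52.39, 155.09, -459.06]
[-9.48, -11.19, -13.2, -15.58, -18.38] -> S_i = -9.48*1.18^i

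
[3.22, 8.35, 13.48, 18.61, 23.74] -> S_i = 3.22 + 5.13*i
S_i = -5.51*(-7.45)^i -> [-5.51, 41.05, -305.82, 2278.35, -16973.71]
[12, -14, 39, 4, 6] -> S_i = Random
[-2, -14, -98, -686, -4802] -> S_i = -2*7^i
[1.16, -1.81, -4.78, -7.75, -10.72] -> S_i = 1.16 + -2.97*i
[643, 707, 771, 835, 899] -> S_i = 643 + 64*i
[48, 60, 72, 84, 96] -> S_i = 48 + 12*i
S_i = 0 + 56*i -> [0, 56, 112, 168, 224]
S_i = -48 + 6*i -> [-48, -42, -36, -30, -24]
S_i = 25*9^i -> [25, 225, 2025, 18225, 164025]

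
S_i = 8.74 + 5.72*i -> [8.74, 14.46, 20.18, 25.9, 31.62]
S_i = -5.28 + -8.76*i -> [-5.28, -14.04, -22.8, -31.56, -40.32]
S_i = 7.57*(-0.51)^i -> [7.57, -3.86, 1.97, -1.0, 0.51]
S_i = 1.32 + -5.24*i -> [1.32, -3.92, -9.16, -14.4, -19.64]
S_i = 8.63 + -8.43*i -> [8.63, 0.2, -8.23, -16.66, -25.09]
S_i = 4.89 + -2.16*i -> [4.89, 2.73, 0.57, -1.59, -3.75]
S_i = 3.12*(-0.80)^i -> [3.12, -2.5, 2.0, -1.6, 1.28]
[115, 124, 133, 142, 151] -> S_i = 115 + 9*i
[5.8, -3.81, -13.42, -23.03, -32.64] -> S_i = 5.80 + -9.61*i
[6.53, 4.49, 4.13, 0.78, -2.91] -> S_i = Random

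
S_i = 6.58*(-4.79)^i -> [6.58, -31.52, 150.97, -723.16, 3463.92]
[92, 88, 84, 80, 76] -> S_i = 92 + -4*i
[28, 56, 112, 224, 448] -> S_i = 28*2^i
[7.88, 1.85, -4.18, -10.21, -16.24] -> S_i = 7.88 + -6.03*i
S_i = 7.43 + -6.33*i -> [7.43, 1.1, -5.23, -11.56, -17.89]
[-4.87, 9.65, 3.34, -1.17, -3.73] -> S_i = Random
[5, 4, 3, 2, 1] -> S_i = 5 + -1*i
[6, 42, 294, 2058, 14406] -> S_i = 6*7^i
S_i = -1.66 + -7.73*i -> [-1.66, -9.39, -17.12, -24.85, -32.58]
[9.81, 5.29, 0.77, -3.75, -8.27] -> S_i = 9.81 + -4.52*i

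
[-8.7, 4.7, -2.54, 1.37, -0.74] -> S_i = -8.70*(-0.54)^i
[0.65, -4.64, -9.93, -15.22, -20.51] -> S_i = 0.65 + -5.29*i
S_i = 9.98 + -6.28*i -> [9.98, 3.7, -2.58, -8.86, -15.14]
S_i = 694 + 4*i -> [694, 698, 702, 706, 710]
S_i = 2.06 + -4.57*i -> [2.06, -2.51, -7.08, -11.65, -16.22]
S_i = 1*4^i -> [1, 4, 16, 64, 256]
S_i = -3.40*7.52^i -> [-3.4, -25.57, -192.27, -1445.88, -10873.02]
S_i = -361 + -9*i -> [-361, -370, -379, -388, -397]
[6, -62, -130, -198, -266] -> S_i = 6 + -68*i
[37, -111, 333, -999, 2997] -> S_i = 37*-3^i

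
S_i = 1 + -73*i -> [1, -72, -145, -218, -291]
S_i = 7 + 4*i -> [7, 11, 15, 19, 23]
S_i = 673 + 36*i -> [673, 709, 745, 781, 817]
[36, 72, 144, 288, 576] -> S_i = 36*2^i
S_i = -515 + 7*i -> [-515, -508, -501, -494, -487]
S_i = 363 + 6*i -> [363, 369, 375, 381, 387]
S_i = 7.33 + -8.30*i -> [7.33, -0.97, -9.27, -17.57, -25.87]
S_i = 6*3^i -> [6, 18, 54, 162, 486]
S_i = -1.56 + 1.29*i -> [-1.56, -0.27, 1.02, 2.31, 3.6]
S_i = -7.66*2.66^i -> [-7.66, -20.38, -54.2, -144.17, -383.49]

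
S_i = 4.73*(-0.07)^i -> [4.73, -0.33, 0.02, -0.0, 0.0]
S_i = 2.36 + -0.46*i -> [2.36, 1.9, 1.44, 0.98, 0.52]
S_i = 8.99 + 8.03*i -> [8.99, 17.02, 25.05, 33.08, 41.11]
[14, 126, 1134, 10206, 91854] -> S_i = 14*9^i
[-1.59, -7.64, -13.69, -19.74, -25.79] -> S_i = -1.59 + -6.05*i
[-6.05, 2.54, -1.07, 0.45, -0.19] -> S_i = -6.05*(-0.42)^i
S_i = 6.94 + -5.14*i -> [6.94, 1.8, -3.34, -8.48, -13.62]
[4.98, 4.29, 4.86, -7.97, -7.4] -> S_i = Random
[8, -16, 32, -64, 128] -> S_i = 8*-2^i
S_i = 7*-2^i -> [7, -14, 28, -56, 112]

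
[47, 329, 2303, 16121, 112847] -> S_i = 47*7^i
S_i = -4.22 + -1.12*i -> [-4.22, -5.34, -6.46, -7.58, -8.7]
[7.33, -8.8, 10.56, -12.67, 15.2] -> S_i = 7.33*(-1.20)^i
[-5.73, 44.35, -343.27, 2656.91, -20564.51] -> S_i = -5.73*(-7.74)^i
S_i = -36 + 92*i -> [-36, 56, 148, 240, 332]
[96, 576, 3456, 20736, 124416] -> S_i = 96*6^i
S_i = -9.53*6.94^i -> [-9.53, -66.14, -459.0, -3185.45, -22107.05]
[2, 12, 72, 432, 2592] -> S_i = 2*6^i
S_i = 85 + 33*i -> [85, 118, 151, 184, 217]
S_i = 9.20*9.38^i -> [9.2, 86.3, 809.46, 7592.7, 71219.54]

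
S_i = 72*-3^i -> [72, -216, 648, -1944, 5832]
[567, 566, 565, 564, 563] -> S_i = 567 + -1*i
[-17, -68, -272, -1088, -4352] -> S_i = -17*4^i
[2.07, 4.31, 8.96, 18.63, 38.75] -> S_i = 2.07*2.08^i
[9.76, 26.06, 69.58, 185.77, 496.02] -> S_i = 9.76*2.67^i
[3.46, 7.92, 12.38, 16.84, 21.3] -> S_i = 3.46 + 4.46*i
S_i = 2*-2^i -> [2, -4, 8, -16, 32]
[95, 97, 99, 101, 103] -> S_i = 95 + 2*i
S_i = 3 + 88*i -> [3, 91, 179, 267, 355]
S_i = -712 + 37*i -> [-712, -675, -638, -601, -564]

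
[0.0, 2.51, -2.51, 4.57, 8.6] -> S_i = Random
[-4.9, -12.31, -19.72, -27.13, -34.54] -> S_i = -4.90 + -7.41*i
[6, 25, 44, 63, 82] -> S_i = 6 + 19*i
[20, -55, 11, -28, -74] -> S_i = Random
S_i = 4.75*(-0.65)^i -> [4.75, -3.09, 2.01, -1.3, 0.85]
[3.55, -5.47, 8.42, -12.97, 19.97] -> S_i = 3.55*(-1.54)^i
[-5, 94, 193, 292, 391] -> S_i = -5 + 99*i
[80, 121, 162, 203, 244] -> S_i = 80 + 41*i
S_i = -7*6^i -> [-7, -42, -252, -1512, -9072]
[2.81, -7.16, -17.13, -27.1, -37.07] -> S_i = 2.81 + -9.97*i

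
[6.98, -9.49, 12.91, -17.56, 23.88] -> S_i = 6.98*(-1.36)^i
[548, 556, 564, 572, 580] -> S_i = 548 + 8*i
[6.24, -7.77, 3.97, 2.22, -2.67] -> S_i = Random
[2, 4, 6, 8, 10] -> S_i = 2 + 2*i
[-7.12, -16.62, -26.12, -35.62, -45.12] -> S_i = -7.12 + -9.50*i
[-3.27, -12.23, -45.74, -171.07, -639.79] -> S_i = -3.27*3.74^i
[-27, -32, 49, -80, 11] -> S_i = Random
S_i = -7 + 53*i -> [-7, 46, 99, 152, 205]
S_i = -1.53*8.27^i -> [-1.53, -12.65, -104.64, -865.38, -7156.71]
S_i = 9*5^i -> [9, 45, 225, 1125, 5625]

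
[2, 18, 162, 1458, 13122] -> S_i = 2*9^i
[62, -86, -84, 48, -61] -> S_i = Random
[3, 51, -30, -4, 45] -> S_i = Random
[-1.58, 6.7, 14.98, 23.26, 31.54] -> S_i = -1.58 + 8.28*i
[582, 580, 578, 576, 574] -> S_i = 582 + -2*i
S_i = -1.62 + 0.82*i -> [-1.62, -0.8, 0.02, 0.84, 1.66]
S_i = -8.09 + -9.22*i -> [-8.09, -17.31, -26.53, -35.75, -44.97]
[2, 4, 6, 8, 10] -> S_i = 2 + 2*i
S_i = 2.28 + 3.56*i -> [2.28, 5.84, 9.4, 12.96, 16.52]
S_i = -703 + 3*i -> [-703, -700, -697, -694, -691]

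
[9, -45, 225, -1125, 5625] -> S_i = 9*-5^i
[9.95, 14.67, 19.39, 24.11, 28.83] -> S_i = 9.95 + 4.72*i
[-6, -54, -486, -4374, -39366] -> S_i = -6*9^i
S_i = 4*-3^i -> [4, -12, 36, -108, 324]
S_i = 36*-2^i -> [36, -72, 144, -288, 576]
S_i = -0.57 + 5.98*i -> [-0.57, 5.41, 11.39, 17.37, 23.35]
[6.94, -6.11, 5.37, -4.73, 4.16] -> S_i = 6.94*(-0.88)^i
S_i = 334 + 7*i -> [334, 341, 348, 355, 362]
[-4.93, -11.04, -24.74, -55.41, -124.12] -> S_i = -4.93*2.24^i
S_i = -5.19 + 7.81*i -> [-5.19, 2.62, 10.43, 18.24, 26.05]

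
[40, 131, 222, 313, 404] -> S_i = 40 + 91*i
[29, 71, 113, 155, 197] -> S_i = 29 + 42*i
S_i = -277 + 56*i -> [-277, -221, -165, -109, -53]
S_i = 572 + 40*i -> [572, 612, 652, 692, 732]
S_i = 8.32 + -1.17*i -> [8.32, 7.15, 5.98, 4.81, 3.64]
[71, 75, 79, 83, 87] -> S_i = 71 + 4*i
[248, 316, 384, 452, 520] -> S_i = 248 + 68*i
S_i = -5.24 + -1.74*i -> [-5.24, -6.98, -8.72, -10.46, -12.2]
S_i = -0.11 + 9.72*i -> [-0.11, 9.61, 19.33, 29.05, 38.77]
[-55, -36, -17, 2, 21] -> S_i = -55 + 19*i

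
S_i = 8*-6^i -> [8, -48, 288, -1728, 10368]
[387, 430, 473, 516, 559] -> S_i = 387 + 43*i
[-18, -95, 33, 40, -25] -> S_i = Random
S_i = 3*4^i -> [3, 12, 48, 192, 768]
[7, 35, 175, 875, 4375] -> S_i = 7*5^i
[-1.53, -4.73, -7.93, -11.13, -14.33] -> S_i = -1.53 + -3.20*i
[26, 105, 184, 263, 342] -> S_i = 26 + 79*i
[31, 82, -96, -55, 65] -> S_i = Random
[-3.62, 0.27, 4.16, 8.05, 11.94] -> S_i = -3.62 + 3.89*i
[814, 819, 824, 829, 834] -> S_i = 814 + 5*i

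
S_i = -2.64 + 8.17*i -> [-2.64, 5.53, 13.7, 21.87, 30.04]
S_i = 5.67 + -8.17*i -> [5.67, -2.5, -10.67, -18.84, -27.01]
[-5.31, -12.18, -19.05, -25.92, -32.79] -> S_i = -5.31 + -6.87*i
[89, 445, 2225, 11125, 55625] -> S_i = 89*5^i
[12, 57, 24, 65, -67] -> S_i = Random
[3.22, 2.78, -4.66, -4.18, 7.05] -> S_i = Random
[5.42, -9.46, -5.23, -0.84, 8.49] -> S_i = Random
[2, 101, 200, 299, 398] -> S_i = 2 + 99*i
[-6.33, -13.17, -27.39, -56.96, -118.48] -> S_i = -6.33*2.08^i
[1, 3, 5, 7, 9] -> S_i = 1 + 2*i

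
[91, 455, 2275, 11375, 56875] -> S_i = 91*5^i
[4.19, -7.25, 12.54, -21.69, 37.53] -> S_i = 4.19*(-1.73)^i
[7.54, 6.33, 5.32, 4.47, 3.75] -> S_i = 7.54*0.84^i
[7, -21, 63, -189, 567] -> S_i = 7*-3^i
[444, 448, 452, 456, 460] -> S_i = 444 + 4*i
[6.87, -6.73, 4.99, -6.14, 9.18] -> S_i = Random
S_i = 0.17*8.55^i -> [0.17, 1.45, 12.43, 106.25, 908.48]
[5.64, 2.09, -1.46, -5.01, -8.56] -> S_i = 5.64 + -3.55*i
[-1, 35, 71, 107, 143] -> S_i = -1 + 36*i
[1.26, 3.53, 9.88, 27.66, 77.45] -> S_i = 1.26*2.80^i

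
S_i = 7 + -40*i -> [7, -33, -73, -113, -153]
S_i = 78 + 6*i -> [78, 84, 90, 96, 102]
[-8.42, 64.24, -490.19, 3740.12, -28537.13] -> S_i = -8.42*(-7.63)^i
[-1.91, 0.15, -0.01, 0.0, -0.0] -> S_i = -1.91*(-0.08)^i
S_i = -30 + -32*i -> [-30, -62, -94, -126, -158]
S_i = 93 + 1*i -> [93, 94, 95, 96, 97]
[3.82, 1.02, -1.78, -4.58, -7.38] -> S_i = 3.82 + -2.80*i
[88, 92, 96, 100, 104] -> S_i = 88 + 4*i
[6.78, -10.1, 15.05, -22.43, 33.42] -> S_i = 6.78*(-1.49)^i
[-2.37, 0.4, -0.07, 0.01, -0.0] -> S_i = -2.37*(-0.17)^i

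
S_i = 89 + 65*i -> [89, 154, 219, 284, 349]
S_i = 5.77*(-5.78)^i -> [5.77, -33.35, 192.77, -1114.19, 6440.02]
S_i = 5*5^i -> [5, 25, 125, 625, 3125]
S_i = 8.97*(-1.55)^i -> [8.97, -13.9, 21.55, -33.4, 51.77]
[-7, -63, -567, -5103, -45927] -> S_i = -7*9^i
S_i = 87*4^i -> [87, 348, 1392, 5568, 22272]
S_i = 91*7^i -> [91, 637, 4459, 31213, 218491]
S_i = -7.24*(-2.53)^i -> [-7.24, 18.32, -46.34, 117.25, -296.63]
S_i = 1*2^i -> [1, 2, 4, 8, 16]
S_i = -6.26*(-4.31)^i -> [-6.26, 26.98, -116.29, 501.19, -2160.15]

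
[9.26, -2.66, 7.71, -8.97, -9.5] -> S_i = Random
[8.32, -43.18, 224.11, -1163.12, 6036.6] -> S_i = 8.32*(-5.19)^i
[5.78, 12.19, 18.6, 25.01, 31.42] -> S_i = 5.78 + 6.41*i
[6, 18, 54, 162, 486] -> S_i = 6*3^i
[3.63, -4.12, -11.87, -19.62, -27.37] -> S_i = 3.63 + -7.75*i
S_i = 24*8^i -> [24, 192, 1536, 12288, 98304]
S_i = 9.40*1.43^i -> [9.4, 13.44, 19.22, 27.49, 39.31]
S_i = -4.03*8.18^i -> [-4.03, -32.97, -269.66, -2205.79, -18043.4]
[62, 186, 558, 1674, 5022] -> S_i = 62*3^i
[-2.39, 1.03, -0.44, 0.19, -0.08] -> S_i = -2.39*(-0.43)^i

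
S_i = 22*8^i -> [22, 176, 1408, 11264, 90112]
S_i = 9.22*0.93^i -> [9.22, 8.57, 7.97, 7.42, 6.9]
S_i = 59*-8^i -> [59, -472, 3776, -30208, 241664]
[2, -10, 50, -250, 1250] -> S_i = 2*-5^i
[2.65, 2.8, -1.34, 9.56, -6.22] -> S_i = Random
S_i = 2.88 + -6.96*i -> [2.88, -4.08, -11.04, -18.0, -24.96]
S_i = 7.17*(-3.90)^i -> [7.17, -27.96, 109.06, -425.32, 1658.74]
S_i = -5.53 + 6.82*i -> [-5.53, 1.29, 8.11, 14.93, 21.75]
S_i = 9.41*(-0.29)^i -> [9.41, -2.73, 0.79, -0.23, 0.07]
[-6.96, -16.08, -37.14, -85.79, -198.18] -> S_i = -6.96*2.31^i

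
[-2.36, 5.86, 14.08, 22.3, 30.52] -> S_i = -2.36 + 8.22*i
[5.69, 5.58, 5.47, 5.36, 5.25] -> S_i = 5.69 + -0.11*i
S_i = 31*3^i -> [31, 93, 279, 837, 2511]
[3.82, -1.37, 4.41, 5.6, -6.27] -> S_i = Random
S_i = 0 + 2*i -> [0, 2, 4, 6, 8]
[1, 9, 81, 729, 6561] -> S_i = 1*9^i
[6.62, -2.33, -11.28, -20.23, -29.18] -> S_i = 6.62 + -8.95*i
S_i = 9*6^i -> [9, 54, 324, 1944, 11664]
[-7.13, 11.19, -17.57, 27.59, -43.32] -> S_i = -7.13*(-1.57)^i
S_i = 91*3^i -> [91, 273, 819, 2457, 7371]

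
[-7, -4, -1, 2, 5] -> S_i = -7 + 3*i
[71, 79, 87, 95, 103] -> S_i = 71 + 8*i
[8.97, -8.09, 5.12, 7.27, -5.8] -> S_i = Random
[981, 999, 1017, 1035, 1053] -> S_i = 981 + 18*i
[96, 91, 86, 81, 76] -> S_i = 96 + -5*i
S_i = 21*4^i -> [21, 84, 336, 1344, 5376]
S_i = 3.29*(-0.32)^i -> [3.29, -1.05, 0.34, -0.11, 0.03]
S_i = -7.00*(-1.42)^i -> [-7.0, 9.94, -14.11, 20.04, -28.46]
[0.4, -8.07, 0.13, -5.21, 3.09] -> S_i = Random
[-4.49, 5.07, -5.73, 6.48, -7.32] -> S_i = -4.49*(-1.13)^i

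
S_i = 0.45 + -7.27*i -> [0.45, -6.82, -14.09, -21.36, -28.63]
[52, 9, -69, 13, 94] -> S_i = Random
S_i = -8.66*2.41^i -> [-8.66, -20.87, -50.3, -121.22, -292.14]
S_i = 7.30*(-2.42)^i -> [7.3, -17.67, 42.75, -103.46, 250.37]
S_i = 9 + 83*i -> [9, 92, 175, 258, 341]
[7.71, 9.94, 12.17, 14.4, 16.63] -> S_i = 7.71 + 2.23*i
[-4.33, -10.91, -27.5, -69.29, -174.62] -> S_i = -4.33*2.52^i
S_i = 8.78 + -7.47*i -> [8.78, 1.31, -6.16, -13.63, -21.1]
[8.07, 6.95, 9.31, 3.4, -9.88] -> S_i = Random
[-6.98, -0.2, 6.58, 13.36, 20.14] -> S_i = -6.98 + 6.78*i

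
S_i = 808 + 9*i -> [808, 817, 826, 835, 844]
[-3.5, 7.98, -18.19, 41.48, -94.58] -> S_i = -3.50*(-2.28)^i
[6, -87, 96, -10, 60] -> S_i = Random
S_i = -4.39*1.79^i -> [-4.39, -7.86, -14.07, -25.18, -45.07]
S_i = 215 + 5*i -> [215, 220, 225, 230, 235]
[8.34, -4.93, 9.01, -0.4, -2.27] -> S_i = Random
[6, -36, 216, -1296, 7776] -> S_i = 6*-6^i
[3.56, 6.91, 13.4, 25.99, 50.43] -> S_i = 3.56*1.94^i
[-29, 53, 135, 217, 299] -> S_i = -29 + 82*i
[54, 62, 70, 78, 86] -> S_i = 54 + 8*i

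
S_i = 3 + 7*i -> [3, 10, 17, 24, 31]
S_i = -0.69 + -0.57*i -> [-0.69, -1.26, -1.83, -2.4, -2.97]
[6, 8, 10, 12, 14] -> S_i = 6 + 2*i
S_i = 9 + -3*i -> [9, 6, 3, 0, -3]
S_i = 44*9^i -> [44, 396, 3564, 32076, 288684]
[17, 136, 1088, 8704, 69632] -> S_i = 17*8^i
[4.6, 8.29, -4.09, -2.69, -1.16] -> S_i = Random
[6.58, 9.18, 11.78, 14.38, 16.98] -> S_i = 6.58 + 2.60*i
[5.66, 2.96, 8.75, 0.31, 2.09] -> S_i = Random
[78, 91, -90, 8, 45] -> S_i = Random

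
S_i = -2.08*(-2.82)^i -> [-2.08, 5.87, -16.54, 46.65, -131.54]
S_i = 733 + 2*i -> [733, 735, 737, 739, 741]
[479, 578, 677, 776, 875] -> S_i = 479 + 99*i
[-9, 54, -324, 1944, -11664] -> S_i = -9*-6^i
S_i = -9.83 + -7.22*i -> [-9.83, -17.05, -24.27, -31.49, -38.71]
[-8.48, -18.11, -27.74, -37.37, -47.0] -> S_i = -8.48 + -9.63*i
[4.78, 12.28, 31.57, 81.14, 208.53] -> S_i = 4.78*2.57^i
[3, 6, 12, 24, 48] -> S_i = 3*2^i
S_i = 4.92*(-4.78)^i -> [4.92, -23.52, 112.41, -537.34, 2568.48]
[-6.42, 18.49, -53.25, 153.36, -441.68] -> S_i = -6.42*(-2.88)^i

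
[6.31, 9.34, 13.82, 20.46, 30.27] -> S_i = 6.31*1.48^i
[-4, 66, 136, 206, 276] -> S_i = -4 + 70*i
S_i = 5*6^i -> [5, 30, 180, 1080, 6480]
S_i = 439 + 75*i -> [439, 514, 589, 664, 739]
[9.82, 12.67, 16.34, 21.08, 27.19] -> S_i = 9.82*1.29^i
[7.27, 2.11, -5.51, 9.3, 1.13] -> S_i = Random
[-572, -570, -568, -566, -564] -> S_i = -572 + 2*i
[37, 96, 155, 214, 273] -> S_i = 37 + 59*i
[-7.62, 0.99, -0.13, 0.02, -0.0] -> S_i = -7.62*(-0.13)^i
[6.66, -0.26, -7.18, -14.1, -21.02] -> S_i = 6.66 + -6.92*i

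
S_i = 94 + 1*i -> [94, 95, 96, 97, 98]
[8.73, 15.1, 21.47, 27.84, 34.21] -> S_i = 8.73 + 6.37*i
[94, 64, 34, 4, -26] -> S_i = 94 + -30*i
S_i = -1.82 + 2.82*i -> [-1.82, 1.0, 3.82, 6.64, 9.46]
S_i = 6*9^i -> [6, 54, 486, 4374, 39366]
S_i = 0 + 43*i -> [0, 43, 86, 129, 172]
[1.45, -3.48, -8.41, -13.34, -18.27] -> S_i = 1.45 + -4.93*i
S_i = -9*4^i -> [-9, -36, -144, -576, -2304]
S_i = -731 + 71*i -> [-731, -660, -589, -518, -447]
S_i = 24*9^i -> [24, 216, 1944, 17496, 157464]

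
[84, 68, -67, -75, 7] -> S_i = Random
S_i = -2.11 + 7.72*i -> [-2.11, 5.61, 13.33, 21.05, 28.77]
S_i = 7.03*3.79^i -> [7.03, 26.64, 100.98, 382.71, 1450.48]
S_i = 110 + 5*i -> [110, 115, 120, 125, 130]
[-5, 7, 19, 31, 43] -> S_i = -5 + 12*i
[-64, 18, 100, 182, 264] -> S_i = -64 + 82*i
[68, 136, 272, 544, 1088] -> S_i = 68*2^i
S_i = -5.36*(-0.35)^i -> [-5.36, 1.88, -0.66, 0.23, -0.08]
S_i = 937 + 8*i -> [937, 945, 953, 961, 969]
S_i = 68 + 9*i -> [68, 77, 86, 95, 104]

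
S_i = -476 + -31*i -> [-476, -507, -538, -569, -600]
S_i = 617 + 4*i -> [617, 621, 625, 629, 633]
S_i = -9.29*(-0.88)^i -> [-9.29, 8.18, -7.19, 6.33, -5.57]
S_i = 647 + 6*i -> [647, 653, 659, 665, 671]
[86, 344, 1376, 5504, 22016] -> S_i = 86*4^i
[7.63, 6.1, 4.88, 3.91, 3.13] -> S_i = 7.63*0.80^i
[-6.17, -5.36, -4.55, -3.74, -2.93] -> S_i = -6.17 + 0.81*i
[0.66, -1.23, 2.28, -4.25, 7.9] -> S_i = 0.66*(-1.86)^i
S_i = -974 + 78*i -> [-974, -896, -818, -740, -662]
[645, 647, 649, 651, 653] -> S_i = 645 + 2*i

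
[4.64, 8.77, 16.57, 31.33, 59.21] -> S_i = 4.64*1.89^i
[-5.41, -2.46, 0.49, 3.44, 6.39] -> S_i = -5.41 + 2.95*i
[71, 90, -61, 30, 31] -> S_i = Random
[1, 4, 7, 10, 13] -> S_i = 1 + 3*i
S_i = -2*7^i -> [-2, -14, -98, -686, -4802]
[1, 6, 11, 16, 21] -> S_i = 1 + 5*i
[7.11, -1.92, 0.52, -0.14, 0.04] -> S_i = 7.11*(-0.27)^i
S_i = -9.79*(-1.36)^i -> [-9.79, 13.31, -18.11, 24.63, -33.49]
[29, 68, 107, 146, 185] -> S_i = 29 + 39*i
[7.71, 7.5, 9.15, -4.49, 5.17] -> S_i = Random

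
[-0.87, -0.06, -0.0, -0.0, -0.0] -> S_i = -0.87*0.07^i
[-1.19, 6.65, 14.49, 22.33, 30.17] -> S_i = -1.19 + 7.84*i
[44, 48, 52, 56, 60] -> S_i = 44 + 4*i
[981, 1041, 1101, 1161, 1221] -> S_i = 981 + 60*i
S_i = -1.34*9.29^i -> [-1.34, -12.45, -115.65, -1074.37, -9980.85]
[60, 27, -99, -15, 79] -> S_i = Random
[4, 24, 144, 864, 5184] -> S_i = 4*6^i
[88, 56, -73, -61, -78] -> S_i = Random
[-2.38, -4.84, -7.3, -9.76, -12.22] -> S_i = -2.38 + -2.46*i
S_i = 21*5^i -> [21, 105, 525, 2625, 13125]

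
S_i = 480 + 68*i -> [480, 548, 616, 684, 752]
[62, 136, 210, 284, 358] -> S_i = 62 + 74*i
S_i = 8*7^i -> [8, 56, 392, 2744, 19208]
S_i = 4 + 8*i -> [4, 12, 20, 28, 36]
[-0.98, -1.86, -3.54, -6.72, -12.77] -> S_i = -0.98*1.90^i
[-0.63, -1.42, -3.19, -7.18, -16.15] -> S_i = -0.63*2.25^i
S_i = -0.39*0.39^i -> [-0.39, -0.15, -0.06, -0.02, -0.01]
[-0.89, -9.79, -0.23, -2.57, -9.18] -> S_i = Random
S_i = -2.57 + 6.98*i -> [-2.57, 4.41, 11.39, 18.37, 25.35]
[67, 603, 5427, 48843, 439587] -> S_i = 67*9^i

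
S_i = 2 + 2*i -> [2, 4, 6, 8, 10]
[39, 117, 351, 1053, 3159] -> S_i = 39*3^i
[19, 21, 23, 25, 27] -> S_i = 19 + 2*i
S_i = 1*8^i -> [1, 8, 64, 512, 4096]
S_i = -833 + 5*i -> [-833, -828, -823, -818, -813]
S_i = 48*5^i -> [48, 240, 1200, 6000, 30000]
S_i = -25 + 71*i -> [-25, 46, 117, 188, 259]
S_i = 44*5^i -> [44, 220, 1100, 5500, 27500]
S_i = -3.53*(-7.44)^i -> [-3.53, 26.26, -195.4, 1453.76, -10815.99]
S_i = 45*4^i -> [45, 180, 720, 2880, 11520]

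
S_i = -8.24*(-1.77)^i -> [-8.24, 14.58, -25.82, 45.69, -80.88]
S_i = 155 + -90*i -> [155, 65, -25, -115, -205]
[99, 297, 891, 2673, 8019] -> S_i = 99*3^i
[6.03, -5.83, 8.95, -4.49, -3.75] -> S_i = Random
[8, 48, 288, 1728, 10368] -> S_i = 8*6^i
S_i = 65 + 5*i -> [65, 70, 75, 80, 85]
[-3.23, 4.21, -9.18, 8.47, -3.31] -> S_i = Random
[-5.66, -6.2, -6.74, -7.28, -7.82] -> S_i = -5.66 + -0.54*i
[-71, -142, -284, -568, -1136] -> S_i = -71*2^i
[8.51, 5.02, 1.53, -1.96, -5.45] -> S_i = 8.51 + -3.49*i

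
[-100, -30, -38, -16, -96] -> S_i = Random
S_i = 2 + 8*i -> [2, 10, 18, 26, 34]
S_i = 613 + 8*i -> [613, 621, 629, 637, 645]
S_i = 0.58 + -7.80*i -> [0.58, -7.22, -15.02, -22.82, -30.62]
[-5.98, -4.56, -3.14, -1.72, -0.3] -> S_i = -5.98 + 1.42*i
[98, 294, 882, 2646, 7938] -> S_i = 98*3^i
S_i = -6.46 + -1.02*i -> [-6.46, -7.48, -8.5, -9.52, -10.54]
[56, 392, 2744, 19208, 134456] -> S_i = 56*7^i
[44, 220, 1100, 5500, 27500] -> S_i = 44*5^i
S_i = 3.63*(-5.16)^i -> [3.63, -18.73, 96.65, -498.72, 2573.39]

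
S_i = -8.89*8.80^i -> [-8.89, -78.23, -688.44, -6058.29, -53312.92]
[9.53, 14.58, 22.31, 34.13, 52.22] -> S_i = 9.53*1.53^i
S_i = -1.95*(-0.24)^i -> [-1.95, 0.47, -0.11, 0.03, -0.01]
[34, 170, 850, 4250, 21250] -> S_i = 34*5^i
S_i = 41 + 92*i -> [41, 133, 225, 317, 409]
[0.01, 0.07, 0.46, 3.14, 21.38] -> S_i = 0.01*6.80^i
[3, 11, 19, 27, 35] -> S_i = 3 + 8*i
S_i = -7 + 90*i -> [-7, 83, 173, 263, 353]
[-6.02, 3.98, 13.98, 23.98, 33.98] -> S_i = -6.02 + 10.00*i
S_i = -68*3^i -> [-68, -204, -612, -1836, -5508]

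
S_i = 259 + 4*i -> [259, 263, 267, 271, 275]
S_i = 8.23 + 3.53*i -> [8.23, 11.76, 15.29, 18.82, 22.35]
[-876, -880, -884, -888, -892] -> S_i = -876 + -4*i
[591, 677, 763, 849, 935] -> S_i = 591 + 86*i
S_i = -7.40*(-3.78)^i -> [-7.4, 27.97, -105.73, 399.68, -1510.77]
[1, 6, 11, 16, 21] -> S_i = 1 + 5*i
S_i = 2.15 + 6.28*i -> [2.15, 8.43, 14.71, 20.99, 27.27]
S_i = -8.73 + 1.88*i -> [-8.73, -6.85, -4.97, -3.09, -1.21]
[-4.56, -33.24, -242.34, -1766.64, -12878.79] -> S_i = -4.56*7.29^i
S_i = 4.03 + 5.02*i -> [4.03, 9.05, 14.07, 19.09, 24.11]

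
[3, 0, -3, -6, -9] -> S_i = 3 + -3*i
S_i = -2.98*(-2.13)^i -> [-2.98, 6.35, -13.52, 28.8, -61.34]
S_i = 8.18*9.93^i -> [8.18, 81.23, 806.59, 8009.42, 79533.54]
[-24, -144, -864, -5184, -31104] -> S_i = -24*6^i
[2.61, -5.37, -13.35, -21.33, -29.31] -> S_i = 2.61 + -7.98*i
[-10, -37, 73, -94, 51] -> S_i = Random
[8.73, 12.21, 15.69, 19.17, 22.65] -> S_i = 8.73 + 3.48*i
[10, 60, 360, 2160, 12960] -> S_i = 10*6^i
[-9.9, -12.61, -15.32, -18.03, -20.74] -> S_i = -9.90 + -2.71*i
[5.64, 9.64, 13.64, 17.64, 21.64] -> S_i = 5.64 + 4.00*i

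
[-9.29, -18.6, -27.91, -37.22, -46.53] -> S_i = -9.29 + -9.31*i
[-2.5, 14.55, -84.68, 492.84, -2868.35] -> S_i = -2.50*(-5.82)^i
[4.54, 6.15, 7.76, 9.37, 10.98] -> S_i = 4.54 + 1.61*i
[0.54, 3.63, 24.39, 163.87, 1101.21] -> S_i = 0.54*6.72^i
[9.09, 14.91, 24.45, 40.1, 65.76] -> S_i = 9.09*1.64^i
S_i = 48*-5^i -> [48, -240, 1200, -6000, 30000]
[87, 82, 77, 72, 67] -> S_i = 87 + -5*i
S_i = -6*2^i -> [-6, -12, -24, -48, -96]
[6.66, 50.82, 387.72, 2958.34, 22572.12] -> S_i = 6.66*7.63^i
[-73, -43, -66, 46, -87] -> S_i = Random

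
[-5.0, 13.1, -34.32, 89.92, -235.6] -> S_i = -5.00*(-2.62)^i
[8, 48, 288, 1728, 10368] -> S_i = 8*6^i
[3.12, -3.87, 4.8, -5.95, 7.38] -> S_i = 3.12*(-1.24)^i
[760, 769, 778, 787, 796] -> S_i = 760 + 9*i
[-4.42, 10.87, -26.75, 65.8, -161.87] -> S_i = -4.42*(-2.46)^i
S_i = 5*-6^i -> [5, -30, 180, -1080, 6480]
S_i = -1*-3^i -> [-1, 3, -9, 27, -81]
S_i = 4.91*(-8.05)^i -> [4.91, -39.53, 318.18, -2561.35, 20618.88]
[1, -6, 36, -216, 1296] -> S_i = 1*-6^i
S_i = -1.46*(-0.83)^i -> [-1.46, 1.21, -1.01, 0.83, -0.69]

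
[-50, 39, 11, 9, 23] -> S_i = Random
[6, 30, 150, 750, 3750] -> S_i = 6*5^i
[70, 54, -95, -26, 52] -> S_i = Random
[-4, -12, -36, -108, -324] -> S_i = -4*3^i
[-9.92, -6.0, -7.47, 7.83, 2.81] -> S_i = Random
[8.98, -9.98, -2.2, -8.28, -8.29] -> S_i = Random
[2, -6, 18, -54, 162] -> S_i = 2*-3^i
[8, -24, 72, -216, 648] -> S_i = 8*-3^i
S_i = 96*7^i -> [96, 672, 4704, 32928, 230496]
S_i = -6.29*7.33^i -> [-6.29, -46.11, -337.95, -2477.21, -18157.94]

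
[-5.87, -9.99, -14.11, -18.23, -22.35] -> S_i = -5.87 + -4.12*i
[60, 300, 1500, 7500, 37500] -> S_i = 60*5^i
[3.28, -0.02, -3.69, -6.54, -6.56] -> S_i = Random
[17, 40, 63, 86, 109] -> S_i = 17 + 23*i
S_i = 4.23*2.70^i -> [4.23, 11.42, 30.84, 83.26, 224.8]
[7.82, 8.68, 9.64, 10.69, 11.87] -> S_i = 7.82*1.11^i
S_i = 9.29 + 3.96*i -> [9.29, 13.25, 17.21, 21.17, 25.13]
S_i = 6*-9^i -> [6, -54, 486, -4374, 39366]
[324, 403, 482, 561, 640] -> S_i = 324 + 79*i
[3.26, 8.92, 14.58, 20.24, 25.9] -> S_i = 3.26 + 5.66*i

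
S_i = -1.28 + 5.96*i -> [-1.28, 4.68, 10.64, 16.6, 22.56]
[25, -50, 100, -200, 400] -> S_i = 25*-2^i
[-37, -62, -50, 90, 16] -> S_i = Random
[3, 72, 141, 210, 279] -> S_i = 3 + 69*i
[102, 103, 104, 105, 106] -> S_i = 102 + 1*i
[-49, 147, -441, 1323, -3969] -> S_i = -49*-3^i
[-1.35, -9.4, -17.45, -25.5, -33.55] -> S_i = -1.35 + -8.05*i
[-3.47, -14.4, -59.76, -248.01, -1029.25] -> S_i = -3.47*4.15^i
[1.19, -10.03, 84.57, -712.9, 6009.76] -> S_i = 1.19*(-8.43)^i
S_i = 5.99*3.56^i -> [5.99, 21.32, 75.91, 270.26, 962.11]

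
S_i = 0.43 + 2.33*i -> [0.43, 2.76, 5.09, 7.42, 9.75]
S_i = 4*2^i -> [4, 8, 16, 32, 64]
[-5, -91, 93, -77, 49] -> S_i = Random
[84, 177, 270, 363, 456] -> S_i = 84 + 93*i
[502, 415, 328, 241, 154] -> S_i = 502 + -87*i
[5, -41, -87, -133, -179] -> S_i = 5 + -46*i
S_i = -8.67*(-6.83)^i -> [-8.67, 59.22, -404.45, 2762.37, -18866.96]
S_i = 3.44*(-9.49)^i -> [3.44, -32.65, 309.81, -2940.07, 27901.23]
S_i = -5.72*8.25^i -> [-5.72, -47.19, -389.32, -3211.87, -26497.92]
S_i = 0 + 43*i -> [0, 43, 86, 129, 172]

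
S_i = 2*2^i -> [2, 4, 8, 16, 32]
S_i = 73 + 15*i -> [73, 88, 103, 118, 133]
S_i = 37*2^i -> [37, 74, 148, 296, 592]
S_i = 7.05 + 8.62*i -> [7.05, 15.67, 24.29, 32.91, 41.53]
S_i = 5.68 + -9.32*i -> [5.68, -3.64, -12.96, -22.28, -31.6]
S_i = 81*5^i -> [81, 405, 2025, 10125, 50625]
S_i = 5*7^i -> [5, 35, 245, 1715, 12005]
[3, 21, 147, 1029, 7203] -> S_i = 3*7^i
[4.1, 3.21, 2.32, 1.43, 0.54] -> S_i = 4.10 + -0.89*i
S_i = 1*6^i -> [1, 6, 36, 216, 1296]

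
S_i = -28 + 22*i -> [-28, -6, 16, 38, 60]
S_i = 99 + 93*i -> [99, 192, 285, 378, 471]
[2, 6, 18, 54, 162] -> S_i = 2*3^i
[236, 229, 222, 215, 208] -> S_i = 236 + -7*i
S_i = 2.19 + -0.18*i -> [2.19, 2.01, 1.83, 1.65, 1.47]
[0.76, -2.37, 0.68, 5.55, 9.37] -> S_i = Random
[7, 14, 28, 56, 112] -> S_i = 7*2^i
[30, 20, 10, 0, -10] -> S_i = 30 + -10*i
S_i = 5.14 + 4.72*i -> [5.14, 9.86, 14.58, 19.3, 24.02]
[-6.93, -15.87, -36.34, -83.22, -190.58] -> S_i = -6.93*2.29^i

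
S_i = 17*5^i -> [17, 85, 425, 2125, 10625]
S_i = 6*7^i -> [6, 42, 294, 2058, 14406]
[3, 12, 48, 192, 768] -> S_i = 3*4^i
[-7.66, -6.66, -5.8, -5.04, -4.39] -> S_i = -7.66*0.87^i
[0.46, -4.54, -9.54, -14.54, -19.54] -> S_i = 0.46 + -5.00*i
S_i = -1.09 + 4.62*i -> [-1.09, 3.53, 8.15, 12.77, 17.39]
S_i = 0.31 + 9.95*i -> [0.31, 10.26, 20.21, 30.16, 40.11]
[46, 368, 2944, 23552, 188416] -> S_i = 46*8^i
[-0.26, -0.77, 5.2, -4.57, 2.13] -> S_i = Random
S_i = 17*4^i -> [17, 68, 272, 1088, 4352]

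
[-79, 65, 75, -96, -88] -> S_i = Random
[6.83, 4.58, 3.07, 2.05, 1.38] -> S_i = 6.83*0.67^i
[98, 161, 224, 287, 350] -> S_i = 98 + 63*i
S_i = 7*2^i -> [7, 14, 28, 56, 112]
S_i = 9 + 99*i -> [9, 108, 207, 306, 405]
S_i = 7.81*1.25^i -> [7.81, 9.76, 12.2, 15.25, 19.07]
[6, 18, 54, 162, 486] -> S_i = 6*3^i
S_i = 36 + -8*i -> [36, 28, 20, 12, 4]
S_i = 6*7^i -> [6, 42, 294, 2058, 14406]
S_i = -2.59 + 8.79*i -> [-2.59, 6.2, 14.99, 23.78, 32.57]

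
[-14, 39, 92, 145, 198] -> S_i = -14 + 53*i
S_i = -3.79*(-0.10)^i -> [-3.79, 0.38, -0.04, 0.0, -0.0]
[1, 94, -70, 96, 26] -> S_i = Random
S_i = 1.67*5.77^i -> [1.67, 9.64, 55.6, 320.81, 1851.06]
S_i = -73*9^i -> [-73, -657, -5913, -53217, -478953]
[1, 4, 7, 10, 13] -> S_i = 1 + 3*i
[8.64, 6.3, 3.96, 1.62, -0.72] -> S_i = 8.64 + -2.34*i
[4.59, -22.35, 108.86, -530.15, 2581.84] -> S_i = 4.59*(-4.87)^i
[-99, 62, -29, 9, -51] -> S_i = Random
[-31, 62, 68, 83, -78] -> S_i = Random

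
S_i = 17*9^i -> [17, 153, 1377, 12393, 111537]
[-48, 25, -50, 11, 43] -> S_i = Random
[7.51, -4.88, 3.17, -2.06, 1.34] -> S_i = 7.51*(-0.65)^i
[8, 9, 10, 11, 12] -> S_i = 8 + 1*i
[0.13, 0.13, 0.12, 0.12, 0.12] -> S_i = 0.13*0.98^i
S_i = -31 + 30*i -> [-31, -1, 29, 59, 89]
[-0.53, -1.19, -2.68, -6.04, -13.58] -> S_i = -0.53*2.25^i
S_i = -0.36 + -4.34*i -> [-0.36, -4.7, -9.04, -13.38, -17.72]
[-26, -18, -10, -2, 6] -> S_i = -26 + 8*i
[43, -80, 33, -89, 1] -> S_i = Random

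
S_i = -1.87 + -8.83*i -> [-1.87, -10.7, -19.53, -28.36, -37.19]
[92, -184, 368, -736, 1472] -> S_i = 92*-2^i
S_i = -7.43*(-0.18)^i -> [-7.43, 1.34, -0.24, 0.04, -0.01]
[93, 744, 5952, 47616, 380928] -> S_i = 93*8^i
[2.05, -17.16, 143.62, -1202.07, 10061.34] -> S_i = 2.05*(-8.37)^i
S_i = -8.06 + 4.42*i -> [-8.06, -3.64, 0.78, 5.2, 9.62]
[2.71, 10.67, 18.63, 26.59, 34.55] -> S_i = 2.71 + 7.96*i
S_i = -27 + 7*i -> [-27, -20, -13, -6, 1]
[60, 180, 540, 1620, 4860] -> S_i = 60*3^i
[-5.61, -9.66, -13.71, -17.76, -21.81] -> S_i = -5.61 + -4.05*i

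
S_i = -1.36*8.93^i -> [-1.36, -12.14, -108.45, -968.49, -8648.58]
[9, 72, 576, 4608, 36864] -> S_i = 9*8^i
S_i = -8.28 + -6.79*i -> [-8.28, -15.07, -21.86, -28.65, -35.44]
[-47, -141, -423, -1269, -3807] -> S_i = -47*3^i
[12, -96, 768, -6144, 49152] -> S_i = 12*-8^i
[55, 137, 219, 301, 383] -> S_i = 55 + 82*i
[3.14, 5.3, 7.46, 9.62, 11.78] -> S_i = 3.14 + 2.16*i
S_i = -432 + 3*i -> [-432, -429, -426, -423, -420]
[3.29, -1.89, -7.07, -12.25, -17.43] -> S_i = 3.29 + -5.18*i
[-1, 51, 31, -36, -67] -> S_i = Random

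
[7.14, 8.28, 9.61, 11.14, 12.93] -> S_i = 7.14*1.16^i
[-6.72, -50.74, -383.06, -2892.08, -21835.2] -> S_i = -6.72*7.55^i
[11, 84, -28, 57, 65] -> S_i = Random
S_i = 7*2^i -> [7, 14, 28, 56, 112]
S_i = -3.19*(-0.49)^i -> [-3.19, 1.56, -0.77, 0.38, -0.18]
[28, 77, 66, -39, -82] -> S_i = Random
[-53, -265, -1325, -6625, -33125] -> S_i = -53*5^i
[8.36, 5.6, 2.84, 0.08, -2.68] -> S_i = 8.36 + -2.76*i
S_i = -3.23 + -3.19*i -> [-3.23, -6.42, -9.61, -12.8, -15.99]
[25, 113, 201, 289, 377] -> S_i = 25 + 88*i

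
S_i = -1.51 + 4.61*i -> [-1.51, 3.1, 7.71, 12.32, 16.93]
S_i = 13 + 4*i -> [13, 17, 21, 25, 29]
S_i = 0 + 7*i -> [0, 7, 14, 21, 28]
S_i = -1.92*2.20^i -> [-1.92, -4.22, -9.29, -20.44, -44.98]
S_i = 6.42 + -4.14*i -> [6.42, 2.28, -1.86, -6.0, -10.14]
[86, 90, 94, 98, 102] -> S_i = 86 + 4*i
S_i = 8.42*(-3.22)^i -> [8.42, -27.11, 87.3, -281.11, 905.18]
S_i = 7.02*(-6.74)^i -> [7.02, -47.31, 318.9, -2149.4, 14486.94]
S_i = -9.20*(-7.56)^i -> [-9.2, 69.55, -525.81, 3975.15, -30052.11]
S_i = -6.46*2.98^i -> [-6.46, -19.25, -57.37, -170.95, -509.45]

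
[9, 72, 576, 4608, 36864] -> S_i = 9*8^i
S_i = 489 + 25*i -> [489, 514, 539, 564, 589]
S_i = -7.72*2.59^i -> [-7.72, -19.99, -51.79, -134.13, -347.39]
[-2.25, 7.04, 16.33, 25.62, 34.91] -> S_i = -2.25 + 9.29*i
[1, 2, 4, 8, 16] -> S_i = 1*2^i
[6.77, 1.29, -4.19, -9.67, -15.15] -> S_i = 6.77 + -5.48*i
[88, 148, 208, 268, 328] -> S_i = 88 + 60*i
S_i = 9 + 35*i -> [9, 44, 79, 114, 149]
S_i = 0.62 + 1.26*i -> [0.62, 1.88, 3.14, 4.4, 5.66]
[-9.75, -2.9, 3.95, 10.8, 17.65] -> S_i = -9.75 + 6.85*i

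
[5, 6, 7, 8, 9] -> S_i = 5 + 1*i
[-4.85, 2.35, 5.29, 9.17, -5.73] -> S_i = Random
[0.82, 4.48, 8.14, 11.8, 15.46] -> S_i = 0.82 + 3.66*i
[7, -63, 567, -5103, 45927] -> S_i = 7*-9^i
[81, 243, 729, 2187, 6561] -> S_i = 81*3^i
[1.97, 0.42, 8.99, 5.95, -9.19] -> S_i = Random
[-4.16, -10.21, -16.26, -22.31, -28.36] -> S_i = -4.16 + -6.05*i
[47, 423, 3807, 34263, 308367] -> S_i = 47*9^i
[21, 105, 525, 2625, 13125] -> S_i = 21*5^i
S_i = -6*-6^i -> [-6, 36, -216, 1296, -7776]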